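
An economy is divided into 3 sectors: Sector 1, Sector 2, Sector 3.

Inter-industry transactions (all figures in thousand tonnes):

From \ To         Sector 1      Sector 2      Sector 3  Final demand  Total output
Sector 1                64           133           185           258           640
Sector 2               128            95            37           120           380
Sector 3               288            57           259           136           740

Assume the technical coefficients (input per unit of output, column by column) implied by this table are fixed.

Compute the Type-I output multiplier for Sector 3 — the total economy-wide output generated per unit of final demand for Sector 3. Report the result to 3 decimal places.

m_3 = 3.156

Technical coefficients a_ij = z_ij / X_j:
  a_11 = 64/640 = 0.10, a_21 = 128/640 = 0.20, a_31 = 288/640 = 0.45
  a_12 = 133/380 = 0.35, a_22 = 95/380 = 0.25, a_32 = 57/380 = 0.15
  a_13 = 185/740 = 0.25, a_23 = 37/740 = 0.05, a_33 = 259/740 = 0.35
I − A =
  [   0.90    -0.35    -0.25]
  [  -0.20     0.75    -0.05]
  [  -0.45    -0.15     0.65]
Cofactors of I−A, C_ij = (−1)^(i+j)·(minor ij) (rows/columns in the sector order above):
  C_11 = (0.75)(0.65) − (-0.05)(-0.15) = 0.4800
  C_12 = −[(-0.20)(0.65) − (-0.05)(-0.45)] = 0.1525
  C_13 = (-0.20)(-0.15) − (0.75)(-0.45) = 0.3675
  C_21 = −[(-0.35)(0.65) − (-0.25)(-0.15)] = 0.2650
  C_22 = (0.90)(0.65) − (-0.25)(-0.45) = 0.4725
  C_23 = −[(0.90)(-0.15) − (-0.35)(-0.45)] = 0.2925
  C_31 = (-0.35)(-0.05) − (-0.25)(0.75) = 0.2050
  C_32 = −[(0.90)(-0.05) − (-0.25)(-0.20)] = 0.0950
  C_33 = (0.90)(0.75) − (-0.35)(-0.20) = 0.6050
det(I−A) = Σ_j (I−A)_1j·C_1j = (0.90)(0.4800) + (-0.35)(0.1525) + (-0.25)(0.3675) = 0.28675
adj(I−A) = Cᵀ =
  [ 0.4800   0.2650   0.2050]
  [ 0.1525   0.4725   0.0950]
  [ 0.3675   0.2925   0.6050]
(I − A)⁻¹ = adj(I−A) / det(I−A) ≈
  [   1.6739     0.9241     0.7149]
  [   0.5318     1.6478     0.3313]
  [   1.2816     1.0201     2.1099]
The output multiplier for sector j is the column-j sum of the Leontief inverse (I − A)⁻¹ = adj(I−A) / det(I−A).
Column 3 of adj(I−A): (0.2050, 0.0950, 0.6050); det(I−A) = 0.28675.
m_3 = (0.2050 + 0.0950 + 0.6050) / 0.28675 = 0.905 / 0.28675 ≈ 3.156.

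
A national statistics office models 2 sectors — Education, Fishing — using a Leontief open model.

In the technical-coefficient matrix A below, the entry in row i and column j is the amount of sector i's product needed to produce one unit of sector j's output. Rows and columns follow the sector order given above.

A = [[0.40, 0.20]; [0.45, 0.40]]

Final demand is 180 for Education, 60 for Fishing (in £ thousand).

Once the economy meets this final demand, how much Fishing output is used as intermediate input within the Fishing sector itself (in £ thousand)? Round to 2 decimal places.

I − A =
  [   0.60    -0.20]
  [  -0.45     0.60]
det(I−A) = (0.60)(0.60) − (-0.20)(-0.45) = 0.2700
adj(I−A) = [[0.60, 0.20], [0.45, 0.60]]
(I − A)⁻¹ = adj(I−A) / det(I−A) ≈
  [   2.2222     0.7407]
  [   1.6667     2.2222]
First solve x = (I − A)⁻¹ d = adj(I−A)·d / det(I−A); in particular x_2 = (0.45·180 + 0.60·60) / 0.2700 = 117.00 / 0.2700 ≈ 433.3333.
Intermediate flow from 2 to 2: z_22 = a_22 · x_2 = 0.40 × 117.00 / 0.2700 = 46.80 / 0.2700 ≈ 173.33.

z_22 = 173.33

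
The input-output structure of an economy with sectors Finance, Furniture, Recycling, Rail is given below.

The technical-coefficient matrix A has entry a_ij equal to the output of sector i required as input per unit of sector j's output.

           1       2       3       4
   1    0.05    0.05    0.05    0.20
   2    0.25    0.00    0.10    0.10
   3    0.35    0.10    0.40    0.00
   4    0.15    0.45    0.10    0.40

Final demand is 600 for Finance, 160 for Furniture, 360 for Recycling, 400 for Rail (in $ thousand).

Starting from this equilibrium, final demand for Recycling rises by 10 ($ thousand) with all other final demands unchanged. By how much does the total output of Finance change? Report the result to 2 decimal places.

Δx_1 = 2.40

I − A =
  [   0.95    -0.05    -0.05    -0.20]
  [  -0.25     1.00    -0.10    -0.10]
  [  -0.35    -0.10     0.60     0.00]
  [  -0.15    -0.45    -0.10     0.60]
Compute the cofactors C_ij = (−1)^(i+j)·(3×3 minor ij) of I−A; the adjugate is their transpose:
adj(I−A) = Cᵀ =
  [ 0.326000   0.077000   0.060250   0.121500]
  [ 0.123500   0.306500   0.076750   0.092250]
  [ 0.210750   0.096000   0.466500   0.086250]
  [ 0.209250   0.265125   0.150375   0.532500]
det(I−A) = Σ_j (I−A)_1j·C_1j = (0.95)(0.326000) + (-0.05)(0.123500) + (-0.05)(0.210750) + (-0.20)(0.209250) = 0.2511375
(I − A)⁻¹ = adj(I−A) / det(I−A) ≈
  [   1.2981     0.3066     0.2399     0.4838]
  [   0.4918     1.2204     0.3056     0.3673]
  [   0.8392     0.3823     1.8575     0.3434]
  [   0.8332     1.0557     0.5988     2.1204]
Δx = (I − A)⁻¹ Δd with Δd having +10 in the Recycling component and 0 elsewhere.
So Δx_1 = L_13 · (+10), where L_13 = adj(I−A)_13 / det(I−A) = 0.060250 / 0.2511375.
Δx_1 = 0.060250 × (+10) / 0.2511375 = 0.6025 / 0.2511375 ≈ 2.40.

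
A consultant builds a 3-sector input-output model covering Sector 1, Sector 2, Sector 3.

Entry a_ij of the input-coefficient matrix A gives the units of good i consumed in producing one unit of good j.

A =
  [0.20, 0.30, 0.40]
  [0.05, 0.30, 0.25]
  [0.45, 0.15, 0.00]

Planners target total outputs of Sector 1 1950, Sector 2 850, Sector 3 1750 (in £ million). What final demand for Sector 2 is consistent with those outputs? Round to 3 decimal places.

I − A =
  [   0.80    -0.30    -0.40]
  [  -0.05     0.70    -0.25]
  [  -0.45    -0.15     1.00]
d = (I − A) x:
  d_1 = (+0.80)·1950 + (-0.30)·850 + (-0.40)·1750 = 605.000
  d_2 = (-0.05)·1950 + (+0.70)·850 + (-0.25)·1750 = 60.000
  d_3 = (-0.45)·1950 + (-0.15)·850 + (+1.00)·1750 = 745.000

d_2 = 60.000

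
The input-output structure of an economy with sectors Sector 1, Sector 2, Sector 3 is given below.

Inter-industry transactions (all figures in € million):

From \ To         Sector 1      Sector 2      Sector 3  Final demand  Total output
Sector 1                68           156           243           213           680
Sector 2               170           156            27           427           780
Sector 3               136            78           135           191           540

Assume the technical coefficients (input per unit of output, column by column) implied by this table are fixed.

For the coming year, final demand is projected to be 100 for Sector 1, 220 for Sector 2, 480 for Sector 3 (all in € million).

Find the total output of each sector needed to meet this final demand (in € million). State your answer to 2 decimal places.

Technical coefficients a_ij = z_ij / X_j:
  a_11 = 68/680 = 0.10, a_21 = 170/680 = 0.25, a_31 = 136/680 = 0.20
  a_12 = 156/780 = 0.20, a_22 = 156/780 = 0.20, a_32 = 78/780 = 0.10
  a_13 = 243/540 = 0.45, a_23 = 27/540 = 0.05, a_33 = 135/540 = 0.25
I − A =
  [   0.90    -0.20    -0.45]
  [  -0.25     0.80    -0.05]
  [  -0.20    -0.10     0.75]
Cofactors of I−A, C_ij = (−1)^(i+j)·(minor ij) (rows/columns in the sector order above):
  C_11 = (0.80)(0.75) − (-0.05)(-0.10) = 0.5950
  C_12 = −[(-0.25)(0.75) − (-0.05)(-0.20)] = 0.1975
  C_13 = (-0.25)(-0.10) − (0.80)(-0.20) = 0.1850
  C_21 = −[(-0.20)(0.75) − (-0.45)(-0.10)] = 0.1950
  C_22 = (0.90)(0.75) − (-0.45)(-0.20) = 0.5850
  C_23 = −[(0.90)(-0.10) − (-0.20)(-0.20)] = 0.1300
  C_31 = (-0.20)(-0.05) − (-0.45)(0.80) = 0.3700
  C_32 = −[(0.90)(-0.05) − (-0.45)(-0.25)] = 0.1575
  C_33 = (0.90)(0.80) − (-0.20)(-0.25) = 0.6700
det(I−A) = Σ_j (I−A)_1j·C_1j = (0.90)(0.5950) + (-0.20)(0.1975) + (-0.45)(0.1850) = 0.41275
adj(I−A) = Cᵀ =
  [ 0.5950   0.1950   0.3700]
  [ 0.1975   0.5850   0.1575]
  [ 0.1850   0.1300   0.6700]
(I − A)⁻¹ = adj(I−A) / det(I−A) ≈
  [   1.4416     0.4724     0.8964]
  [   0.4785     1.4173     0.3816]
  [   0.4482     0.3150     1.6233]
x = (I − A)⁻¹ d = adj(I−A)·d / det(I−A), with det(I−A) = 0.41275:
  x_1 = (0.5950·100 + 0.1950·220 + 0.3700·480) / 0.41275 = 280.00 / 0.41275 ≈ 678.38
  x_2 = (0.1975·100 + 0.5850·220 + 0.1575·480) / 0.41275 = 224.05 / 0.41275 ≈ 542.82
  x_3 = (0.1850·100 + 0.1300·220 + 0.6700·480) / 0.41275 = 368.70 / 0.41275 ≈ 893.28

x_1 = 678.38, x_2 = 542.82, x_3 = 893.28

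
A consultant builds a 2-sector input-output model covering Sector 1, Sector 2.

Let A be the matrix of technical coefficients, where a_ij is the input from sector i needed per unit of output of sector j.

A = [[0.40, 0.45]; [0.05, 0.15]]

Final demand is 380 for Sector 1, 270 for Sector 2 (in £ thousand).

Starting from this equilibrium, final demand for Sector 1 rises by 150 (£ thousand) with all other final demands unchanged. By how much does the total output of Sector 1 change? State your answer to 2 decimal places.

I − A =
  [   0.60    -0.45]
  [  -0.05     0.85]
det(I−A) = (0.60)(0.85) − (-0.45)(-0.05) = 0.4875
adj(I−A) = [[0.85, 0.45], [0.05, 0.60]]
(I − A)⁻¹ = adj(I−A) / det(I−A) ≈
  [   1.7436     0.9231]
  [   0.1026     1.2308]
Δx = (I − A)⁻¹ Δd with Δd having +150 in the Sector 1 component and 0 elsewhere.
So Δx_1 = L_11 · (+150), where L_11 = adj(I−A)_11 / det(I−A) = 0.85 / 0.4875.
Δx_1 = 0.85 × (+150) / 0.4875 = 127.50 / 0.4875 ≈ 261.54.

Δx_1 = 261.54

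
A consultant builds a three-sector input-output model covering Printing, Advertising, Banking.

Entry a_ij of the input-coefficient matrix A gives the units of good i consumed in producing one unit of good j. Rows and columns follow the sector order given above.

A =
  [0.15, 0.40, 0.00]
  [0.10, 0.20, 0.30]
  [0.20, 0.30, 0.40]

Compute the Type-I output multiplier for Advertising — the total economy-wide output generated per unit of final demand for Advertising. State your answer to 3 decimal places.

m_A = 3.827

I − A =
  [   0.85    -0.40     0.00]
  [  -0.10     0.80    -0.30]
  [  -0.20    -0.30     0.60]
Cofactors of I−A, C_ij = (−1)^(i+j)·(minor ij) (rows/columns in the sector order above):
  C_11 = (0.80)(0.60) − (-0.30)(-0.30) = 0.3900
  C_12 = −[(-0.10)(0.60) − (-0.30)(-0.20)] = 0.1200
  C_13 = (-0.10)(-0.30) − (0.80)(-0.20) = 0.1900
  C_21 = −[(-0.40)(0.60) − (0.00)(-0.30)] = 0.2400
  C_22 = (0.85)(0.60) − (0.00)(-0.20) = 0.5100
  C_23 = −[(0.85)(-0.30) − (-0.40)(-0.20)] = 0.3350
  C_31 = (-0.40)(-0.30) − (0.00)(0.80) = 0.1200
  C_32 = −[(0.85)(-0.30) − (0.00)(-0.10)] = 0.2550
  C_33 = (0.85)(0.80) − (-0.40)(-0.10) = 0.6400
det(I−A) = Σ_j (I−A)_1j·C_1j = (0.85)(0.3900) + (-0.40)(0.1200) + (0.00)(0.1900) = 0.2835
adj(I−A) = Cᵀ =
  [ 0.3900   0.2400   0.1200]
  [ 0.1200   0.5100   0.2550]
  [ 0.1900   0.3350   0.6400]
(I − A)⁻¹ = adj(I−A) / det(I−A) ≈
  [   1.3757     0.8466     0.4233]
  [   0.4233     1.7989     0.8995]
  [   0.6702     1.1817     2.2575]
The output multiplier for sector j is the column-j sum of the Leontief inverse (I − A)⁻¹ = adj(I−A) / det(I−A).
Column A of adj(I−A): (0.2400, 0.5100, 0.3350); det(I−A) = 0.2835.
m_A = (0.2400 + 0.5100 + 0.3350) / 0.2835 = 1.085 / 0.2835 ≈ 3.827.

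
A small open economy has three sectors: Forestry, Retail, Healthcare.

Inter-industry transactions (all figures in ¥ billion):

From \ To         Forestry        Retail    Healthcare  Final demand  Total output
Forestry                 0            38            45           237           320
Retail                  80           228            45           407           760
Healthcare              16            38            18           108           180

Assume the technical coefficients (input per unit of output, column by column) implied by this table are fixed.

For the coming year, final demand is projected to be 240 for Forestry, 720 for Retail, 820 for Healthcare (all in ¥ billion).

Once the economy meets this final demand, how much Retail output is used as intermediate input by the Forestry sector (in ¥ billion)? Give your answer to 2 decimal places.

z_RF = 144.57

Technical coefficients a_ij = z_ij / X_j:
  a_FF = 0/320 = 0.00, a_RF = 80/320 = 0.25, a_HF = 16/320 = 0.05
  a_FR = 38/760 = 0.05, a_RR = 228/760 = 0.30, a_HR = 38/760 = 0.05
  a_FH = 45/180 = 0.25, a_RH = 45/180 = 0.25, a_HH = 18/180 = 0.10
I − A =
  [   1.00    -0.05    -0.25]
  [  -0.25     0.70    -0.25]
  [  -0.05    -0.05     0.90]
Cofactors of I−A, C_ij = (−1)^(i+j)·(minor ij) (rows/columns in the sector order above):
  C_11 = (0.70)(0.90) − (-0.25)(-0.05) = 0.6175
  C_12 = −[(-0.25)(0.90) − (-0.25)(-0.05)] = 0.2375
  C_13 = (-0.25)(-0.05) − (0.70)(-0.05) = 0.0475
  C_21 = −[(-0.05)(0.90) − (-0.25)(-0.05)] = 0.0575
  C_22 = (1.00)(0.90) − (-0.25)(-0.05) = 0.8875
  C_23 = −[(1.00)(-0.05) − (-0.05)(-0.05)] = 0.0525
  C_31 = (-0.05)(-0.25) − (-0.25)(0.70) = 0.1875
  C_32 = −[(1.00)(-0.25) − (-0.25)(-0.25)] = 0.3125
  C_33 = (1.00)(0.70) − (-0.05)(-0.25) = 0.6875
det(I−A) = Σ_j (I−A)_1j·C_1j = (1.00)(0.6175) + (-0.05)(0.2375) + (-0.25)(0.0475) = 0.59375
adj(I−A) = Cᵀ =
  [ 0.6175   0.0575   0.1875]
  [ 0.2375   0.8875   0.3125]
  [ 0.0475   0.0525   0.6875]
(I − A)⁻¹ = adj(I−A) / det(I−A) ≈
  [   1.0400     0.0968     0.3158]
  [   0.4000     1.4947     0.5263]
  [   0.0800     0.0884     1.1579]
First solve x = (I − A)⁻¹ d = adj(I−A)·d / det(I−A); in particular x_F = (0.6175·240 + 0.0575·720 + 0.1875·820) / 0.59375 = 343.35 / 0.59375 ≈ 578.2737.
Intermediate flow from R to F: z_RF = a_RF · x_F = 0.25 × 343.35 / 0.59375 = 85.8375 / 0.59375 ≈ 144.57.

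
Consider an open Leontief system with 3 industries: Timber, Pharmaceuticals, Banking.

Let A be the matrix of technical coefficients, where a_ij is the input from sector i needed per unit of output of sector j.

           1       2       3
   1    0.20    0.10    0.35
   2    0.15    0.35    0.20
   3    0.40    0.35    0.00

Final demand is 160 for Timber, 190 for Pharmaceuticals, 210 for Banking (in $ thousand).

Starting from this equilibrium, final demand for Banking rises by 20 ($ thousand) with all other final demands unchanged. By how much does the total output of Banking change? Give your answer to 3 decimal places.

Δx_3 = 30.456

I − A =
  [   0.80    -0.10    -0.35]
  [  -0.15     0.65    -0.20]
  [  -0.40    -0.35     1.00]
Cofactors of I−A, C_ij = (−1)^(i+j)·(minor ij) (rows/columns in the sector order above):
  C_11 = (0.65)(1.00) − (-0.20)(-0.35) = 0.5800
  C_12 = −[(-0.15)(1.00) − (-0.20)(-0.40)] = 0.2300
  C_13 = (-0.15)(-0.35) − (0.65)(-0.40) = 0.3125
  C_21 = −[(-0.10)(1.00) − (-0.35)(-0.35)] = 0.2225
  C_22 = (0.80)(1.00) − (-0.35)(-0.40) = 0.6600
  C_23 = −[(0.80)(-0.35) − (-0.10)(-0.40)] = 0.3200
  C_31 = (-0.10)(-0.20) − (-0.35)(0.65) = 0.2475
  C_32 = −[(0.80)(-0.20) − (-0.35)(-0.15)] = 0.2125
  C_33 = (0.80)(0.65) − (-0.10)(-0.15) = 0.5050
det(I−A) = Σ_j (I−A)_1j·C_1j = (0.80)(0.5800) + (-0.10)(0.2300) + (-0.35)(0.3125) = 0.331625
adj(I−A) = Cᵀ =
  [ 0.5800   0.2225   0.2475]
  [ 0.2300   0.6600   0.2125]
  [ 0.3125   0.3200   0.5050]
(I − A)⁻¹ = adj(I−A) / det(I−A) ≈
  [   1.7490     0.6709     0.7463]
  [   0.6936     1.9902     0.6408]
  [   0.9423     0.9649     1.5228]
Δx = (I − A)⁻¹ Δd with Δd having +20 in the Banking component and 0 elsewhere.
So Δx_3 = L_33 · (+20), where L_33 = adj(I−A)_33 / det(I−A) = 0.5050 / 0.331625.
Δx_3 = 0.5050 × (+20) / 0.331625 = 10.10 / 0.331625 ≈ 30.456.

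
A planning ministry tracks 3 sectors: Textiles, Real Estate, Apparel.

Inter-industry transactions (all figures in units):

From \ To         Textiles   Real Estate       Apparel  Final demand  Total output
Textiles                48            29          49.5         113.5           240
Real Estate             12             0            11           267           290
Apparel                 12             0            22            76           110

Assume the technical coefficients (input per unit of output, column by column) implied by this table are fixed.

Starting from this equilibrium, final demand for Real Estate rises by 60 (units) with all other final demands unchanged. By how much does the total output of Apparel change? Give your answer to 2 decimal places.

Technical coefficients a_ij = z_ij / X_j:
  a_11 = 48/240 = 0.20, a_21 = 12/240 = 0.05, a_31 = 12/240 = 0.05
  a_12 = 29/290 = 0.10, a_22 = 0/290 = 0.00, a_32 = 0/290 = 0.00
  a_13 = 49.5/110 = 0.45, a_23 = 11/110 = 0.10, a_33 = 22/110 = 0.20
I − A =
  [   0.80    -0.10    -0.45]
  [  -0.05     1.00    -0.10]
  [  -0.05     0.00     0.80]
Cofactors of I−A, C_ij = (−1)^(i+j)·(minor ij) (rows/columns in the sector order above):
  C_11 = (1.00)(0.80) − (-0.10)(0.00) = 0.8000
  C_12 = −[(-0.05)(0.80) − (-0.10)(-0.05)] = 0.0450
  C_13 = (-0.05)(0.00) − (1.00)(-0.05) = 0.0500
  C_21 = −[(-0.10)(0.80) − (-0.45)(0.00)] = 0.0800
  C_22 = (0.80)(0.80) − (-0.45)(-0.05) = 0.6175
  C_23 = −[(0.80)(0.00) − (-0.10)(-0.05)] = 0.0050
  C_31 = (-0.10)(-0.10) − (-0.45)(1.00) = 0.4600
  C_32 = −[(0.80)(-0.10) − (-0.45)(-0.05)] = 0.1025
  C_33 = (0.80)(1.00) − (-0.10)(-0.05) = 0.7950
det(I−A) = Σ_j (I−A)_1j·C_1j = (0.80)(0.8000) + (-0.10)(0.0450) + (-0.45)(0.0500) = 0.6130
adj(I−A) = Cᵀ =
  [ 0.8000   0.0800   0.4600]
  [ 0.0450   0.6175   0.1025]
  [ 0.0500   0.0050   0.7950]
(I − A)⁻¹ = adj(I−A) / det(I−A) ≈
  [   1.3051     0.1305     0.7504]
  [   0.0734     1.0073     0.1672]
  [   0.0816     0.0082     1.2969]
Δx = (I − A)⁻¹ Δd with Δd having +60 in the Real Estate component and 0 elsewhere.
So Δx_3 = L_32 · (+60), where L_32 = adj(I−A)_32 / det(I−A) = 0.0050 / 0.6130.
Δx_3 = 0.0050 × (+60) / 0.6130 = 0.30 / 0.6130 ≈ 0.49.

Δx_3 = 0.49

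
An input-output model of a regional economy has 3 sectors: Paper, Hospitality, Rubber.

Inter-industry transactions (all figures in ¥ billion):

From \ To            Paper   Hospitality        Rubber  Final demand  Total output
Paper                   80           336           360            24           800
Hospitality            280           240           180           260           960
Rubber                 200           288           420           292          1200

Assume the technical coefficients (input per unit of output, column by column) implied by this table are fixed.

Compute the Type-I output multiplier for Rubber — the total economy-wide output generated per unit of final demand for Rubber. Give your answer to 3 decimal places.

Technical coefficients a_ij = z_ij / X_j:
  a_PP = 80/800 = 0.10, a_HP = 280/800 = 0.35, a_RP = 200/800 = 0.25
  a_PH = 336/960 = 0.35, a_HH = 240/960 = 0.25, a_RH = 288/960 = 0.30
  a_PR = 360/1200 = 0.30, a_HR = 180/1200 = 0.15, a_RR = 420/1200 = 0.35
I − A =
  [   0.90    -0.35    -0.30]
  [  -0.35     0.75    -0.15]
  [  -0.25    -0.30     0.65]
Cofactors of I−A, C_ij = (−1)^(i+j)·(minor ij) (rows/columns in the sector order above):
  C_11 = (0.75)(0.65) − (-0.15)(-0.30) = 0.4425
  C_12 = −[(-0.35)(0.65) − (-0.15)(-0.25)] = 0.2650
  C_13 = (-0.35)(-0.30) − (0.75)(-0.25) = 0.2925
  C_21 = −[(-0.35)(0.65) − (-0.30)(-0.30)] = 0.3175
  C_22 = (0.90)(0.65) − (-0.30)(-0.25) = 0.5100
  C_23 = −[(0.90)(-0.30) − (-0.35)(-0.25)] = 0.3575
  C_31 = (-0.35)(-0.15) − (-0.30)(0.75) = 0.2775
  C_32 = −[(0.90)(-0.15) − (-0.30)(-0.35)] = 0.2400
  C_33 = (0.90)(0.75) − (-0.35)(-0.35) = 0.5525
det(I−A) = Σ_j (I−A)_1j·C_1j = (0.90)(0.4425) + (-0.35)(0.2650) + (-0.30)(0.2925) = 0.21775
adj(I−A) = Cᵀ =
  [ 0.4425   0.3175   0.2775]
  [ 0.2650   0.5100   0.2400]
  [ 0.2925   0.3575   0.5525]
(I − A)⁻¹ = adj(I−A) / det(I−A) ≈
  [   2.0321     1.4581     1.2744]
  [   1.2170     2.3421     1.1022]
  [   1.3433     1.6418     2.5373]
The output multiplier for sector j is the column-j sum of the Leontief inverse (I − A)⁻¹ = adj(I−A) / det(I−A).
Column R of adj(I−A): (0.2775, 0.2400, 0.5525); det(I−A) = 0.21775.
m_R = (0.2775 + 0.2400 + 0.5525) / 0.21775 = 1.07 / 0.21775 ≈ 4.914.

m_R = 4.914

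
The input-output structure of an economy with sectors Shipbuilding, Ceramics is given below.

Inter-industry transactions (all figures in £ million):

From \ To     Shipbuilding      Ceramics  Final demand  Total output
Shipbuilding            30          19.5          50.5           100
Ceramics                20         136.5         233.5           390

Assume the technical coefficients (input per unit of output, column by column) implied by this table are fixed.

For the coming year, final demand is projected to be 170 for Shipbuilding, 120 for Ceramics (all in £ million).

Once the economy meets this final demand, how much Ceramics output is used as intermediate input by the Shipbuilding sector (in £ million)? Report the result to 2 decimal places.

Technical coefficients a_ij = z_ij / X_j:
  a_SS = 30/100 = 0.30, a_CS = 20/100 = 0.20
  a_SC = 19.5/390 = 0.05, a_CC = 136.5/390 = 0.35
I − A =
  [   0.70    -0.05]
  [  -0.20     0.65]
det(I−A) = (0.70)(0.65) − (-0.05)(-0.20) = 0.4450
adj(I−A) = [[0.65, 0.05], [0.20, 0.70]]
(I − A)⁻¹ = adj(I−A) / det(I−A) ≈
  [   1.4607     0.1124]
  [   0.4494     1.5730]
First solve x = (I − A)⁻¹ d = adj(I−A)·d / det(I−A); in particular x_S = (0.65·170 + 0.05·120) / 0.4450 = 116.50 / 0.4450 ≈ 261.7978.
Intermediate flow from C to S: z_CS = a_CS · x_S = 0.20 × 116.50 / 0.4450 = 23.30 / 0.4450 ≈ 52.36.

z_CS = 52.36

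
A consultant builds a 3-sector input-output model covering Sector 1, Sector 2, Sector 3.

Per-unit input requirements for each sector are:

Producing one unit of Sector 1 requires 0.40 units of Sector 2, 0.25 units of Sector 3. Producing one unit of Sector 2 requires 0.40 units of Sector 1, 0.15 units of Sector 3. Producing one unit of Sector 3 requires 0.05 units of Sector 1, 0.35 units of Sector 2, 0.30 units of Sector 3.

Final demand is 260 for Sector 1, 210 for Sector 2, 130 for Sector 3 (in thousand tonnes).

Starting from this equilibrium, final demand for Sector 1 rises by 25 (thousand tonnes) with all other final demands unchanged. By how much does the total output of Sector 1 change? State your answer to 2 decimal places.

Δx_1 = 33.38

I − A =
  [   1.00    -0.40    -0.05]
  [  -0.40     1.00    -0.35]
  [  -0.25    -0.15     0.70]
Cofactors of I−A, C_ij = (−1)^(i+j)·(minor ij) (rows/columns in the sector order above):
  C_11 = (1.00)(0.70) − (-0.35)(-0.15) = 0.6475
  C_12 = −[(-0.40)(0.70) − (-0.35)(-0.25)] = 0.3675
  C_13 = (-0.40)(-0.15) − (1.00)(-0.25) = 0.3100
  C_21 = −[(-0.40)(0.70) − (-0.05)(-0.15)] = 0.2875
  C_22 = (1.00)(0.70) − (-0.05)(-0.25) = 0.6875
  C_23 = −[(1.00)(-0.15) − (-0.40)(-0.25)] = 0.2500
  C_31 = (-0.40)(-0.35) − (-0.05)(1.00) = 0.1900
  C_32 = −[(1.00)(-0.35) − (-0.05)(-0.40)] = 0.3700
  C_33 = (1.00)(1.00) − (-0.40)(-0.40) = 0.8400
det(I−A) = Σ_j (I−A)_1j·C_1j = (1.00)(0.6475) + (-0.40)(0.3675) + (-0.05)(0.3100) = 0.4850
adj(I−A) = Cᵀ =
  [ 0.6475   0.2875   0.1900]
  [ 0.3675   0.6875   0.3700]
  [ 0.3100   0.2500   0.8400]
(I − A)⁻¹ = adj(I−A) / det(I−A) ≈
  [   1.3351     0.5928     0.3918]
  [   0.7577     1.4175     0.7629]
  [   0.6392     0.5155     1.7320]
Δx = (I − A)⁻¹ Δd with Δd having +25 in the Sector 1 component and 0 elsewhere.
So Δx_1 = L_11 · (+25), where L_11 = adj(I−A)_11 / det(I−A) = 0.6475 / 0.4850.
Δx_1 = 0.6475 × (+25) / 0.4850 = 16.1875 / 0.4850 ≈ 33.38.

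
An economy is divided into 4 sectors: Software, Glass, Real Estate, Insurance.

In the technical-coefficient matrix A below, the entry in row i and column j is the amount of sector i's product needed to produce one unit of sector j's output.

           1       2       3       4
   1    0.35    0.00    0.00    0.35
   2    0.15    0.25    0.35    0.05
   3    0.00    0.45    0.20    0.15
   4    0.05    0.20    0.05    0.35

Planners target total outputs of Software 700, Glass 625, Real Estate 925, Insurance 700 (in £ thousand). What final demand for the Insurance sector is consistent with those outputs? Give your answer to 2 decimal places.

d_4 = 248.75

I − A =
  [   0.65     0.00     0.00    -0.35]
  [  -0.15     0.75    -0.35    -0.05]
  [   0.00    -0.45     0.80    -0.15]
  [  -0.05    -0.20    -0.05     0.65]
d = (I − A) x:
  d_1 = (+0.65)·700 + (+0.00)·625 + (+0.00)·925 + (-0.35)·700 = 210.00
  d_2 = (-0.15)·700 + (+0.75)·625 + (-0.35)·925 + (-0.05)·700 = 5.00
  d_3 = (+0.00)·700 + (-0.45)·625 + (+0.80)·925 + (-0.15)·700 = 353.75
  d_4 = (-0.05)·700 + (-0.20)·625 + (-0.05)·925 + (+0.65)·700 = 248.75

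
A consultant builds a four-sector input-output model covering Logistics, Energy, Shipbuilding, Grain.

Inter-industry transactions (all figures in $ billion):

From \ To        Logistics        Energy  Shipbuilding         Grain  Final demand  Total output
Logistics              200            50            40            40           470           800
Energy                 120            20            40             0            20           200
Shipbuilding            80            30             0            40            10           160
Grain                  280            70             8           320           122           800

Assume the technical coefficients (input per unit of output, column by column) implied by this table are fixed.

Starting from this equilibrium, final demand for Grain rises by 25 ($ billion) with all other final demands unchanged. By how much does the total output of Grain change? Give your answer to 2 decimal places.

Δx_G = 45.49

Technical coefficients a_ij = z_ij / X_j:
  a_LL = 200/800 = 0.25, a_EL = 120/800 = 0.15, a_SL = 80/800 = 0.10, a_GL = 280/800 = 0.35
  a_LE = 50/200 = 0.25, a_EE = 20/200 = 0.10, a_SE = 30/200 = 0.15, a_GE = 70/200 = 0.35
  a_LS = 40/160 = 0.25, a_ES = 40/160 = 0.25, a_SS = 0/160 = 0.00, a_GS = 8/160 = 0.05
  a_LG = 40/800 = 0.05, a_EG = 0/800 = 0.00, a_SG = 40/800 = 0.05, a_GG = 320/800 = 0.40
I − A =
  [   0.75    -0.25    -0.25    -0.05]
  [  -0.15     0.90    -0.25     0.00]
  [  -0.10    -0.15     1.00    -0.05]
  [  -0.35    -0.35    -0.05     0.60]
Compute the cofactors C_ij = (−1)^(i+j)·(3×3 minor ij) of I−A; the adjugate is their transpose:
adj(I−A) = Cᵀ =
  [ 0.510875   0.194125   0.179125   0.057500]
  [ 0.109000   0.411000   0.131000   0.020000]
  [ 0.085875   0.099125   0.364125   0.037500]
  [ 0.368750   0.361250   0.211250   0.575000]
det(I−A) = Σ_j (I−A)_1j·C_1j = (0.75)(0.510875) + (-0.25)(0.109000) + (-0.25)(0.085875) + (-0.05)(0.368750) = 0.3160
(I − A)⁻¹ = adj(I−A) / det(I−A) ≈
  [   1.6167     0.6143     0.5669     0.1820]
  [   0.3449     1.3006     0.4146     0.0633]
  [   0.2718     0.3137     1.1523     0.1187]
  [   1.1669     1.1432     0.6685     1.8196]
Δx = (I − A)⁻¹ Δd with Δd having +25 in the Grain component and 0 elsewhere.
So Δx_G = L_GG · (+25), where L_GG = adj(I−A)_GG / det(I−A) = 0.575000 / 0.3160.
Δx_G = 0.575000 × (+25) / 0.3160 = 14.375 / 0.3160 ≈ 45.49.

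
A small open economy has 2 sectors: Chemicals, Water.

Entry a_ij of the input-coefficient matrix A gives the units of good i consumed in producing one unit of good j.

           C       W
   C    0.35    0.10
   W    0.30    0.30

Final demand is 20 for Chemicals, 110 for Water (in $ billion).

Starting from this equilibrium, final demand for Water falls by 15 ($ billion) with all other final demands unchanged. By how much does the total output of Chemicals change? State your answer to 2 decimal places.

I − A =
  [   0.65    -0.10]
  [  -0.30     0.70]
det(I−A) = (0.65)(0.70) − (-0.10)(-0.30) = 0.4250
adj(I−A) = [[0.70, 0.10], [0.30, 0.65]]
(I − A)⁻¹ = adj(I−A) / det(I−A) ≈
  [   1.6471     0.2353]
  [   0.7059     1.5294]
Δx = (I − A)⁻¹ Δd with Δd having -15 in the Water component and 0 elsewhere.
So Δx_C = L_CW · (-15), where L_CW = adj(I−A)_CW / det(I−A) = 0.10 / 0.4250.
Δx_C = 0.10 × (-15) / 0.4250 = -1.50 / 0.4250 ≈ -3.53.

Δx_C = -3.53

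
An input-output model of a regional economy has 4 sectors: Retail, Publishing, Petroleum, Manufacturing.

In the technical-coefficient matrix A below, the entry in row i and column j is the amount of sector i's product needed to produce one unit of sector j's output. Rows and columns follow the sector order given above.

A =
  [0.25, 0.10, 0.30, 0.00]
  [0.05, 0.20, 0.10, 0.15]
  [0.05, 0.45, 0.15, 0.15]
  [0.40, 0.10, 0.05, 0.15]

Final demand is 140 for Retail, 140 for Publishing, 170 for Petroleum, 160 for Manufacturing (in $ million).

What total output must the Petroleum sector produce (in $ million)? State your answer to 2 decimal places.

I − A =
  [   0.75    -0.10    -0.30     0.00]
  [  -0.05     0.80    -0.10    -0.15]
  [  -0.05    -0.45     0.85    -0.15]
  [  -0.40    -0.10    -0.05     0.85]
Compute the cofactors C_ij = (−1)^(i+j)·(3×3 minor ij) of I−A; the adjugate is their transpose:
adj(I−A) = Cᵀ =
  [ 0.516125   0.190750   0.208750   0.070500]
  [ 0.097375   0.505500   0.100125   0.106875]
  [ 0.128125   0.308375   0.488500   0.140625]
  [ 0.261875   0.167375   0.138750   0.452750]
det(I−A) = Σ_j (I−A)_1j·C_1j = (0.75)(0.516125) + (-0.10)(0.097375) + (-0.30)(0.128125) + (0.00)(0.261875) = 0.33891875
(I − A)⁻¹ = adj(I−A) / det(I−A) ≈
  [   1.5229     0.5628     0.6159     0.2080]
  [   0.2873     1.4915     0.2954     0.3153]
  [   0.3780     0.9099     1.4413     0.4149]
  [   0.7727     0.4938     0.4094     1.3359]
x = (I − A)⁻¹ d = adj(I−A)·d / det(I−A), with det(I−A) = 0.33891875:
  x_1 = (0.516125·140 + 0.190750·140 + 0.208750·170 + 0.070500·160) / 0.33891875 = 145.73 / 0.33891875 ≈ 429.99
  x_2 = (0.097375·140 + 0.505500·140 + 0.100125·170 + 0.106875·160) / 0.33891875 = 118.52375 / 0.33891875 ≈ 349.71
  x_3 = (0.128125·140 + 0.308375·140 + 0.488500·170 + 0.140625·160) / 0.33891875 = 166.655 / 0.33891875 ≈ 491.73
  x_4 = (0.261875·140 + 0.167375·140 + 0.138750·170 + 0.452750·160) / 0.33891875 = 156.1225 / 0.33891875 ≈ 460.65

x_3 = 491.73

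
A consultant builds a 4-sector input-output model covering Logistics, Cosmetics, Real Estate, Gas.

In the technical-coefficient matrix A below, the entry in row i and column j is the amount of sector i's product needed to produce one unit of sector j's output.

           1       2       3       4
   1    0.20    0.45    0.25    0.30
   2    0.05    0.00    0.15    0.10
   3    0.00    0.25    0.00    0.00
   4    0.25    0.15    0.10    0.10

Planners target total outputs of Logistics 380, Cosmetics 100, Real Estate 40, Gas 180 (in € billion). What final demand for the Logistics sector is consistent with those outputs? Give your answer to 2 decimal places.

d_1 = 195.00

I − A =
  [   0.80    -0.45    -0.25    -0.30]
  [  -0.05     1.00    -0.15    -0.10]
  [   0.00    -0.25     1.00     0.00]
  [  -0.25    -0.15    -0.10     0.90]
d = (I − A) x:
  d_1 = (+0.80)·380 + (-0.45)·100 + (-0.25)·40 + (-0.30)·180 = 195.00
  d_2 = (-0.05)·380 + (+1.00)·100 + (-0.15)·40 + (-0.10)·180 = 57.00
  d_3 = (+0.00)·380 + (-0.25)·100 + (+1.00)·40 + (+0.00)·180 = 15.00
  d_4 = (-0.25)·380 + (-0.15)·100 + (-0.10)·40 + (+0.90)·180 = 48.00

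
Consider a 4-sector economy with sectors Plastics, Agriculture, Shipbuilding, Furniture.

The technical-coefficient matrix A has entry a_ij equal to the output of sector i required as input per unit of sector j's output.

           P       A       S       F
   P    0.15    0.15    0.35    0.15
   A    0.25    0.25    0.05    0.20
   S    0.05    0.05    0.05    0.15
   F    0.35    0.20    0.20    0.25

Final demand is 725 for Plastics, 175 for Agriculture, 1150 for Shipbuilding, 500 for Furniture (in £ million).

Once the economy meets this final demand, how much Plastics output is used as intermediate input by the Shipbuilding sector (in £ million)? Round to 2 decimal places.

z_PS = 662.43

I − A =
  [   0.85    -0.15    -0.35    -0.15]
  [  -0.25     0.75    -0.05    -0.20]
  [  -0.05    -0.05     0.95    -0.15]
  [  -0.35    -0.20    -0.20     0.75]
Compute the cofactors C_ij = (−1)^(i+j)·(3×3 minor ij) of I−A; the adjugate is their transpose:
adj(I−A) = Cᵀ =
  [ 0.468500   0.156000   0.218500   0.179000]
  [ 0.243625   0.497250   0.160875   0.213500]
  [ 0.085875   0.069750   0.358625   0.107500]
  [ 0.306500   0.224000   0.240500   0.550000]
det(I−A) = Σ_j (I−A)_1j·C_1j = (0.85)(0.468500) + (-0.15)(0.243625) + (-0.35)(0.085875) + (-0.15)(0.306500) = 0.28565
(I − A)⁻¹ = adj(I−A) / det(I−A) ≈
  [   1.6401     0.5461     0.7649     0.6266]
  [   0.8529     1.7408     0.5632     0.7474]
  [   0.3006     0.2442     1.2555     0.3763]
  [   1.0730     0.7842     0.8419     1.9254]
First solve x = (I − A)⁻¹ d = adj(I−A)·d / det(I−A); in particular x_S = (0.085875·725 + 0.069750·175 + 0.358625·1150 + 0.107500·500) / 0.28565 = 540.634375 / 0.28565 ≈ 1892.6462.
Intermediate flow from P to S: z_PS = a_PS · x_S = 0.35 × 540.634375 / 0.28565 = 189.22203125 / 0.28565 ≈ 662.43.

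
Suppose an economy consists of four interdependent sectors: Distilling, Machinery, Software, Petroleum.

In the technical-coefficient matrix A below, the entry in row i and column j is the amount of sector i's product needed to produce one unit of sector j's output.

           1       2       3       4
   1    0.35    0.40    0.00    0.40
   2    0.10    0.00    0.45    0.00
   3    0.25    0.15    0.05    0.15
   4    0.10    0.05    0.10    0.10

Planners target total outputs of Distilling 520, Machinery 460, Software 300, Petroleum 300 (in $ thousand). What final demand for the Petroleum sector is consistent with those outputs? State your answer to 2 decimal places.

I − A =
  [   0.65    -0.40     0.00    -0.40]
  [  -0.10     1.00    -0.45     0.00]
  [  -0.25    -0.15     0.95    -0.15]
  [  -0.10    -0.05    -0.10     0.90]
d = (I − A) x:
  d_1 = (+0.65)·520 + (-0.40)·460 + (+0.00)·300 + (-0.40)·300 = 34.00
  d_2 = (-0.10)·520 + (+1.00)·460 + (-0.45)·300 + (+0.00)·300 = 273.00
  d_3 = (-0.25)·520 + (-0.15)·460 + (+0.95)·300 + (-0.15)·300 = 41.00
  d_4 = (-0.10)·520 + (-0.05)·460 + (-0.10)·300 + (+0.90)·300 = 165.00

d_4 = 165.00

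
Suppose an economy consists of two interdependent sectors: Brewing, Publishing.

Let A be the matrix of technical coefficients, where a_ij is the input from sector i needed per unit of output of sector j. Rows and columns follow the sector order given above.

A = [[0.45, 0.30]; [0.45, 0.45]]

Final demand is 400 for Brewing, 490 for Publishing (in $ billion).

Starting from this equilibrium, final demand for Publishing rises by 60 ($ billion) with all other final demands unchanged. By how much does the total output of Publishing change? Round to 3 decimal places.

Δx_P = 197.015

I − A =
  [   0.55    -0.30]
  [  -0.45     0.55]
det(I−A) = (0.55)(0.55) − (-0.30)(-0.45) = 0.1675
adj(I−A) = [[0.55, 0.30], [0.45, 0.55]]
(I − A)⁻¹ = adj(I−A) / det(I−A) ≈
  [   3.2836     1.7910]
  [   2.6866     3.2836]
Δx = (I − A)⁻¹ Δd with Δd having +60 in the Publishing component and 0 elsewhere.
So Δx_P = L_PP · (+60), where L_PP = adj(I−A)_PP / det(I−A) = 0.55 / 0.1675.
Δx_P = 0.55 × (+60) / 0.1675 = 33.00 / 0.1675 ≈ 197.015.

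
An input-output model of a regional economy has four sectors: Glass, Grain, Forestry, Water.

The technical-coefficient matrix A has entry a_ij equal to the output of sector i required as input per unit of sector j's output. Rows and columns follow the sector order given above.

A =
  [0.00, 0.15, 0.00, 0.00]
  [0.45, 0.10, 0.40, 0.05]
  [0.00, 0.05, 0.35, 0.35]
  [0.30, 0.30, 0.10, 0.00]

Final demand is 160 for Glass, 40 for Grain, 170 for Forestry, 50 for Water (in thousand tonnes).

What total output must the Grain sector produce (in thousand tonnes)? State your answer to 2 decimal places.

I − A =
  [   1.00    -0.15     0.00     0.00]
  [  -0.45     0.90    -0.40    -0.05]
  [   0.00    -0.05     0.65    -0.35]
  [  -0.30    -0.30    -0.10     1.00]
Compute the cofactors C_ij = (−1)^(i+j)·(3×3 minor ij) of I−A; the adjugate is their transpose:
adj(I−A) = Cᵀ =
  [ 0.481500   0.092250   0.060750   0.025875]
  [ 0.328500   0.615000   0.405000   0.172500]
  [ 0.165000   0.170750   0.815250   0.293875]
  [ 0.259500   0.229250   0.221250   0.521125]
det(I−A) = Σ_j (I−A)_1j·C_1j = (1.00)(0.481500) + (-0.15)(0.328500) + (0.00)(0.165000) + (0.00)(0.259500) = 0.432225
(I − A)⁻¹ = adj(I−A) / det(I−A) ≈
  [   1.1140     0.2134     0.1406     0.0599]
  [   0.7600     1.4229     0.9370     0.3991]
  [   0.3817     0.3950     1.8862     0.6799]
  [   0.6004     0.5304     0.5119     1.2057]
x = (I − A)⁻¹ d = adj(I−A)·d / det(I−A), with det(I−A) = 0.432225:
  x_1 = (0.481500·160 + 0.092250·40 + 0.060750·170 + 0.025875·50) / 0.432225 = 92.35125 / 0.432225 ≈ 213.66
  x_2 = (0.328500·160 + 0.615000·40 + 0.405000·170 + 0.172500·50) / 0.432225 = 154.635 / 0.432225 ≈ 357.77
  x_3 = (0.165000·160 + 0.170750·40 + 0.815250·170 + 0.293875·50) / 0.432225 = 186.51625 / 0.432225 ≈ 431.53
  x_4 = (0.259500·160 + 0.229250·40 + 0.221250·170 + 0.521125·50) / 0.432225 = 114.35875 / 0.432225 ≈ 264.58

x_2 = 357.77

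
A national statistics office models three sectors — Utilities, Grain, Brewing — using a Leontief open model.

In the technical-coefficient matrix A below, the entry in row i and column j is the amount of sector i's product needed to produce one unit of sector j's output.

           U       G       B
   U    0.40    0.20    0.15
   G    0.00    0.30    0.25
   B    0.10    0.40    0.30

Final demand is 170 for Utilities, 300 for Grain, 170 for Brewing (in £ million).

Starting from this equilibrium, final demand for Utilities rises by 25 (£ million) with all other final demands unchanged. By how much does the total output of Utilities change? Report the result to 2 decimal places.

I − A =
  [   0.60    -0.20    -0.15]
  [   0.00     0.70    -0.25]
  [  -0.10    -0.40     0.70]
Cofactors of I−A, C_ij = (−1)^(i+j)·(minor ij) (rows/columns in the sector order above):
  C_11 = (0.70)(0.70) − (-0.25)(-0.40) = 0.3900
  C_12 = −[(0.00)(0.70) − (-0.25)(-0.10)] = 0.0250
  C_13 = (0.00)(-0.40) − (0.70)(-0.10) = 0.0700
  C_21 = −[(-0.20)(0.70) − (-0.15)(-0.40)] = 0.2000
  C_22 = (0.60)(0.70) − (-0.15)(-0.10) = 0.4050
  C_23 = −[(0.60)(-0.40) − (-0.20)(-0.10)] = 0.2600
  C_31 = (-0.20)(-0.25) − (-0.15)(0.70) = 0.1550
  C_32 = −[(0.60)(-0.25) − (-0.15)(0.00)] = 0.1500
  C_33 = (0.60)(0.70) − (-0.20)(0.00) = 0.4200
det(I−A) = Σ_j (I−A)_1j·C_1j = (0.60)(0.3900) + (-0.20)(0.0250) + (-0.15)(0.0700) = 0.2185
adj(I−A) = Cᵀ =
  [ 0.3900   0.2000   0.1550]
  [ 0.0250   0.4050   0.1500]
  [ 0.0700   0.2600   0.4200]
(I − A)⁻¹ = adj(I−A) / det(I−A) ≈
  [   1.7849     0.9153     0.7094]
  [   0.1144     1.8535     0.6865]
  [   0.3204     1.1899     1.9222]
Δx = (I − A)⁻¹ Δd with Δd having +25 in the Utilities component and 0 elsewhere.
So Δx_U = L_UU · (+25), where L_UU = adj(I−A)_UU / det(I−A) = 0.3900 / 0.2185.
Δx_U = 0.3900 × (+25) / 0.2185 = 9.75 / 0.2185 ≈ 44.62.

Δx_U = 44.62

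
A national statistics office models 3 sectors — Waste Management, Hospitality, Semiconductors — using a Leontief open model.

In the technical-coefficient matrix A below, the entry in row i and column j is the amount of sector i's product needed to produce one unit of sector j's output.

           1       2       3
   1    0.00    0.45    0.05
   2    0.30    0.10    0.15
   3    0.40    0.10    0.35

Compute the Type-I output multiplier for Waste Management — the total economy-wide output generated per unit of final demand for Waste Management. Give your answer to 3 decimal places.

I − A =
  [   1.00    -0.45    -0.05]
  [  -0.30     0.90    -0.15]
  [  -0.40    -0.10     0.65]
Cofactors of I−A, C_ij = (−1)^(i+j)·(minor ij) (rows/columns in the sector order above):
  C_11 = (0.90)(0.65) − (-0.15)(-0.10) = 0.5700
  C_12 = −[(-0.30)(0.65) − (-0.15)(-0.40)] = 0.2550
  C_13 = (-0.30)(-0.10) − (0.90)(-0.40) = 0.3900
  C_21 = −[(-0.45)(0.65) − (-0.05)(-0.10)] = 0.2975
  C_22 = (1.00)(0.65) − (-0.05)(-0.40) = 0.6300
  C_23 = −[(1.00)(-0.10) − (-0.45)(-0.40)] = 0.2800
  C_31 = (-0.45)(-0.15) − (-0.05)(0.90) = 0.1125
  C_32 = −[(1.00)(-0.15) − (-0.05)(-0.30)] = 0.1650
  C_33 = (1.00)(0.90) − (-0.45)(-0.30) = 0.7650
det(I−A) = Σ_j (I−A)_1j·C_1j = (1.00)(0.5700) + (-0.45)(0.2550) + (-0.05)(0.3900) = 0.43575
adj(I−A) = Cᵀ =
  [ 0.5700   0.2975   0.1125]
  [ 0.2550   0.6300   0.1650]
  [ 0.3900   0.2800   0.7650]
(I − A)⁻¹ = adj(I−A) / det(I−A) ≈
  [   1.3081     0.6827     0.2582]
  [   0.5852     1.4458     0.3787]
  [   0.8950     0.6426     1.7556]
The output multiplier for sector j is the column-j sum of the Leontief inverse (I − A)⁻¹ = adj(I−A) / det(I−A).
Column 1 of adj(I−A): (0.5700, 0.2550, 0.3900); det(I−A) = 0.43575.
m_1 = (0.5700 + 0.2550 + 0.3900) / 0.43575 = 1.215 / 0.43575 ≈ 2.788.

m_1 = 2.788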